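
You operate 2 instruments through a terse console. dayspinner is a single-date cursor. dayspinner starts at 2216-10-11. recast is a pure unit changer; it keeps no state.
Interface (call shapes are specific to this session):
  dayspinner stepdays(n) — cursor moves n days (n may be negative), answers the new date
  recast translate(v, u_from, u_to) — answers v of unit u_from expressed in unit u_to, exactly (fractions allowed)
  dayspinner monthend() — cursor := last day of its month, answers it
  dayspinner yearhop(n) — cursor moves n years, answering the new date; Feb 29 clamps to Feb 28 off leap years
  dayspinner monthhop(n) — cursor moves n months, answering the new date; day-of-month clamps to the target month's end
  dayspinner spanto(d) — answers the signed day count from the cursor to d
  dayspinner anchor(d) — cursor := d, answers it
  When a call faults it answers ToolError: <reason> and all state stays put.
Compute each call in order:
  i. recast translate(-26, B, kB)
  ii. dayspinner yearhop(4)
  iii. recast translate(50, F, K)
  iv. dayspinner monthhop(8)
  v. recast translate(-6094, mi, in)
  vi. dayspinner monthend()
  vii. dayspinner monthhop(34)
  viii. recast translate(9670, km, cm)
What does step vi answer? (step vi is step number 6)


Step: recast translate[v=-26; u_from=B; u_to=kB]
Result: -13/500
Step: dayspinner yearhop[n=4]
Result: 2220-10-11
Step: recast translate[v=50; u_from=F; u_to=K]
Result: 5663/20
Step: dayspinner monthhop[n=8]
Result: 2221-06-11
Step: recast translate[v=-6094; u_from=mi; u_to=in]
Result: -386115840
Step: dayspinner monthend[]
Result: 2221-06-30
Step: dayspinner monthhop[n=34]
Result: 2224-04-30
Step: recast translate[v=9670; u_from=km; u_to=cm]
Result: 967000000

Answer: 2221-06-30


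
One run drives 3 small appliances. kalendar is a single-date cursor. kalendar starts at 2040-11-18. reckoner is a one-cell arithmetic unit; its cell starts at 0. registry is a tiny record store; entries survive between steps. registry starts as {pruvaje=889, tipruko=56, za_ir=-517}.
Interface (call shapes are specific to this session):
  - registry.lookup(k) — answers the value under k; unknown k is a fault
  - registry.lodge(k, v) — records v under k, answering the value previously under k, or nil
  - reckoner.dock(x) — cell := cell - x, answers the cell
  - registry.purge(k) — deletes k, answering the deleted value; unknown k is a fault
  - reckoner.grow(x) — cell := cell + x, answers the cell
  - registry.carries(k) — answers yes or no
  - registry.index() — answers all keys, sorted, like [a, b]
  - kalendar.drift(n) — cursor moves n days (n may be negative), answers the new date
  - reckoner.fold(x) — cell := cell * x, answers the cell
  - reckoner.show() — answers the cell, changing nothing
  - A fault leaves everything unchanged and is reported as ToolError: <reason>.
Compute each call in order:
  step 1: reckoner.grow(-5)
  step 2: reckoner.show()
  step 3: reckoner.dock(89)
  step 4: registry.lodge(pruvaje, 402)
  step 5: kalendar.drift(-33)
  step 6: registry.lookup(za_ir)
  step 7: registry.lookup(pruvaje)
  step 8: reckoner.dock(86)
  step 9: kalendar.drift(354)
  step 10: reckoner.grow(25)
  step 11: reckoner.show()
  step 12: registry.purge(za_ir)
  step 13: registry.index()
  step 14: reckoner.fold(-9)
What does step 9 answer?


==> reckoner.grow(x→-5)
<== -5
==> reckoner.show()
<== -5
==> reckoner.dock(x→89)
<== -94
==> registry.lodge(k→pruvaje, v→402)
<== 889
==> kalendar.drift(n→-33)
<== 2040-10-16
==> registry.lookup(k→za_ir)
<== -517
==> registry.lookup(k→pruvaje)
<== 402
==> reckoner.dock(x→86)
<== -180
==> kalendar.drift(n→354)
<== 2041-10-05
==> reckoner.grow(x→25)
<== -155
==> reckoner.show()
<== -155
==> registry.purge(k→za_ir)
<== -517
==> registry.index()
<== [pruvaje, tipruko]
==> reckoner.fold(x→-9)
<== 1395

Answer: 2041-10-05


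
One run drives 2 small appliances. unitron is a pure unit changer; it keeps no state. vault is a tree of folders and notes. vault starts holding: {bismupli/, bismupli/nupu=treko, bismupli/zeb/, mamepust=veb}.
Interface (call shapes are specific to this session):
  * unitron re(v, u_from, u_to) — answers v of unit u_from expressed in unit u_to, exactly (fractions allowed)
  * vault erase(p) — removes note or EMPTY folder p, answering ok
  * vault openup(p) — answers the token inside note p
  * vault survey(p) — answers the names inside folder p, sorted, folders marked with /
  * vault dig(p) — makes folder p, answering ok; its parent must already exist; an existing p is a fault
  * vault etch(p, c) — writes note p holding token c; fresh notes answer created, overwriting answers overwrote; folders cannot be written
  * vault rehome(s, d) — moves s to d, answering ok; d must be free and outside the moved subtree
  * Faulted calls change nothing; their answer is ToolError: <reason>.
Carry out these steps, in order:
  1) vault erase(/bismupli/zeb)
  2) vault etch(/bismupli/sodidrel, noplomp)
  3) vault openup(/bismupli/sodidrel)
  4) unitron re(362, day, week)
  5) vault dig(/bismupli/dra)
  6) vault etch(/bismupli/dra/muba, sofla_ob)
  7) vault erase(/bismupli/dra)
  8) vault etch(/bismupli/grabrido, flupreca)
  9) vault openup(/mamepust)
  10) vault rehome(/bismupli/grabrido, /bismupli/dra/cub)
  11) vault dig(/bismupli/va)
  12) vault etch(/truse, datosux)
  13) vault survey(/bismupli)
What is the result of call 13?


Act: vault erase[p: /bismupli/zeb]
Obs: ok
Act: vault etch[p: /bismupli/sodidrel; c: noplomp]
Obs: created
Act: vault openup[p: /bismupli/sodidrel]
Obs: noplomp
Act: unitron re[v: 362; u_from: day; u_to: week]
Obs: 362/7
Act: vault dig[p: /bismupli/dra]
Obs: ok
Act: vault etch[p: /bismupli/dra/muba; c: sofla_ob]
Obs: created
Act: vault erase[p: /bismupli/dra]
Obs: ToolError: not empty
Act: vault etch[p: /bismupli/grabrido; c: flupreca]
Obs: created
Act: vault openup[p: /mamepust]
Obs: veb
Act: vault rehome[s: /bismupli/grabrido; d: /bismupli/dra/cub]
Obs: ok
Act: vault dig[p: /bismupli/va]
Obs: ok
Act: vault etch[p: /truse; c: datosux]
Obs: created
Act: vault survey[p: /bismupli]
Obs: [dra/, nupu, sodidrel, va/]

Answer: [dra/, nupu, sodidrel, va/]


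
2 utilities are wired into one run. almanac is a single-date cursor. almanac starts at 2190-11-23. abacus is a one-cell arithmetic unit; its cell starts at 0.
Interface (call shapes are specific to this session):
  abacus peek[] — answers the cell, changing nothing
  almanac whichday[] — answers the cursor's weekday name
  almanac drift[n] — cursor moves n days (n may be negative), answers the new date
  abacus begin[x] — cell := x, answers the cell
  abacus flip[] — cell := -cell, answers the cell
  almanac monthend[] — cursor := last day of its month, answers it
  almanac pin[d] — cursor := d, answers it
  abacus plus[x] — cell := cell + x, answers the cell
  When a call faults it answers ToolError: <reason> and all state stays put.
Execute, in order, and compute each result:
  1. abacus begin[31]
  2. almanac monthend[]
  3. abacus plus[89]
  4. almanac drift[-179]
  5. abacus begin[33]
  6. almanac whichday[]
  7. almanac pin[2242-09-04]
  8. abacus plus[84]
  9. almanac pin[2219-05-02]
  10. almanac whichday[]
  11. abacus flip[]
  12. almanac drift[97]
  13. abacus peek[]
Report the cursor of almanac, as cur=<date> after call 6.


% abacus begin x: 31
  31
% almanac monthend
  2190-11-30
% abacus plus x: 89
  120
% almanac drift n: -179
  2190-06-04
% abacus begin x: 33
  33
% almanac whichday
  Friday
% almanac pin d: 2242-09-04
  2242-09-04
% abacus plus x: 84
  117
% almanac pin d: 2219-05-02
  2219-05-02
% almanac whichday
  Sunday
% abacus flip
  -117
% almanac drift n: 97
  2219-08-07
% abacus peek
  -117

Answer: cur=2190-06-04


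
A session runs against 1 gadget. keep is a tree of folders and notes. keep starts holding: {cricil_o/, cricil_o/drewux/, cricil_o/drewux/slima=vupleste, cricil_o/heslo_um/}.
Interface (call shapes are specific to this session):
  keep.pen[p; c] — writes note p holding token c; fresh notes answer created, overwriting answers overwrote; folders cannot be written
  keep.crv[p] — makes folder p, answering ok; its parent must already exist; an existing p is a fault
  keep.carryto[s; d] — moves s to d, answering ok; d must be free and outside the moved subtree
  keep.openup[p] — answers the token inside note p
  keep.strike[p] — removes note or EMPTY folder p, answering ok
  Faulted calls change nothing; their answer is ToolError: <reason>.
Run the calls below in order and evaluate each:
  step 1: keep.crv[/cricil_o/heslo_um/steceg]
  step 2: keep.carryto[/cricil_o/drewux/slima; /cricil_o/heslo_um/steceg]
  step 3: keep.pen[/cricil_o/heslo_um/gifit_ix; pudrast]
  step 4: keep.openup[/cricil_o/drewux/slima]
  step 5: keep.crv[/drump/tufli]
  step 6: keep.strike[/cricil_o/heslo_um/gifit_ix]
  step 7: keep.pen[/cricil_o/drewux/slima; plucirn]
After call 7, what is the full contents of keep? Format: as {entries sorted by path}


Invoking keep.crv passing p='/cricil_o/heslo_um/steceg', and see ok.
Using keep.carryto passing s='/cricil_o/drewux/slima', d='/cricil_o/heslo_um/steceg', and observe ToolError: exists.
I run keep.pen passing p='/cricil_o/heslo_um/gifit_ix', c='pudrast', and see created.
I use keep.openup passing p='/cricil_o/drewux/slima': vupleste.
Using keep.crv passing p='/drump/tufli', and see ToolError: no parent.
I invoke keep.strike passing p='/cricil_o/heslo_um/gifit_ix', and get ok.
Now I run keep.pen passing p='/cricil_o/drewux/slima', c='plucirn', → overwrote.

Answer: {cricil_o/, cricil_o/drewux/, cricil_o/drewux/slima=plucirn, cricil_o/heslo_um/, cricil_o/heslo_um/steceg/}


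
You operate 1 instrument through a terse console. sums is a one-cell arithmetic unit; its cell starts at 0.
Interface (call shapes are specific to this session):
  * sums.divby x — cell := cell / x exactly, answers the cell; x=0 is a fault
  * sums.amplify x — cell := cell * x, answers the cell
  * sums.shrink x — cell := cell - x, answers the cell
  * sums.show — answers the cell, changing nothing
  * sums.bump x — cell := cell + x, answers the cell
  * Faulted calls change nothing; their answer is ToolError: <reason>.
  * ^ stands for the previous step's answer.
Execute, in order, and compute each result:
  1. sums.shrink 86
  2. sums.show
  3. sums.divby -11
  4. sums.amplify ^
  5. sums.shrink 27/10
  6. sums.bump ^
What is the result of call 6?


I call shrink(86), → -86.
Invoking show(), and get -86.
I call divby(-11), and see 86/11.
I invoke amplify(^), which returns 7396/121.
Invoking shrink(27/10), — result: 70693/1210.
I run bump(^), giving 70693/605.

Answer: 70693/605


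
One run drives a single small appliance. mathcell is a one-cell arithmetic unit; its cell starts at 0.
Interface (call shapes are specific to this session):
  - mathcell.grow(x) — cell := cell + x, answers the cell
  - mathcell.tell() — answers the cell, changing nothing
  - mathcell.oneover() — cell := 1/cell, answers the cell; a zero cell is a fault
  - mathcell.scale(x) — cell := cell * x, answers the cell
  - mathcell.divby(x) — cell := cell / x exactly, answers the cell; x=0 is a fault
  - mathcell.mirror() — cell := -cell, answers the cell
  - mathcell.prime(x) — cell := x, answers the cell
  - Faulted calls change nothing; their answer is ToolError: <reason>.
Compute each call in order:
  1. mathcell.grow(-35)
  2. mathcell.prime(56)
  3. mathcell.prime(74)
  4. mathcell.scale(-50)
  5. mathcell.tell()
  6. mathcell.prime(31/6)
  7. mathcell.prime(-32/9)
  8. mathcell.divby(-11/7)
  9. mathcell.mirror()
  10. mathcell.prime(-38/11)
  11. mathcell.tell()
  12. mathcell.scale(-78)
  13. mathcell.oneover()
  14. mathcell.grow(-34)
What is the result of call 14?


Answer: -100765/2964

Derivation:
>> mathcell.grow(x: -35)
<< -35
>> mathcell.prime(x: 56)
<< 56
>> mathcell.prime(x: 74)
<< 74
>> mathcell.scale(x: -50)
<< -3700
>> mathcell.tell()
<< -3700
>> mathcell.prime(x: 31/6)
<< 31/6
>> mathcell.prime(x: -32/9)
<< -32/9
>> mathcell.divby(x: -11/7)
<< 224/99
>> mathcell.mirror()
<< -224/99
>> mathcell.prime(x: -38/11)
<< -38/11
>> mathcell.tell()
<< -38/11
>> mathcell.scale(x: -78)
<< 2964/11
>> mathcell.oneover()
<< 11/2964
>> mathcell.grow(x: -34)
<< -100765/2964


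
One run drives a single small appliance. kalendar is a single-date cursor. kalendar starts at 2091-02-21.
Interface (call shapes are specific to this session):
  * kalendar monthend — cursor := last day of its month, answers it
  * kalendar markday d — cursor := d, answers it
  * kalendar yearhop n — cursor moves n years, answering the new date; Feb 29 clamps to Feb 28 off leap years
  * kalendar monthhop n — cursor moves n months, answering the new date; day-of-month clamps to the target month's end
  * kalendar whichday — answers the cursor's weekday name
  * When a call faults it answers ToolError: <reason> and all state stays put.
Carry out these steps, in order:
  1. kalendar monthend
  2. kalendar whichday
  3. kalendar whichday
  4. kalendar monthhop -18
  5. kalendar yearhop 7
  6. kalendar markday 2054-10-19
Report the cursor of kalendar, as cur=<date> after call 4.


! 1. kalendar monthend() ~> 2091-02-28
! 2. kalendar whichday() ~> Wednesday
! 3. kalendar whichday() ~> Wednesday
! 4. kalendar monthhop(n='-18') ~> 2089-08-28
! 5. kalendar yearhop(n='7') ~> 2096-08-28
! 6. kalendar markday(d='2054-10-19') ~> 2054-10-19

Answer: cur=2089-08-28


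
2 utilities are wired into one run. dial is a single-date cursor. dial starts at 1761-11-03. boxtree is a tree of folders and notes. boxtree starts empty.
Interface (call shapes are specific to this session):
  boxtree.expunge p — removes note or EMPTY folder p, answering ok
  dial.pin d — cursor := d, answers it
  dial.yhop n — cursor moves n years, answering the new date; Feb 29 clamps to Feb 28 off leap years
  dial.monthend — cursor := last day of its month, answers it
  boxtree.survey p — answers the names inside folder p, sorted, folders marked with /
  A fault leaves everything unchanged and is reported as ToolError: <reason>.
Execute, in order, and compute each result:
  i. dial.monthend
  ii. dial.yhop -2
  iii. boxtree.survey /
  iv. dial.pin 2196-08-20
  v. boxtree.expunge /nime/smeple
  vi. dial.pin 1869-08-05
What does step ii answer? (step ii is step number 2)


Answer: 1759-11-30

Derivation:
% 1. dial.monthend() == 1761-11-30
% 2. dial.yhop(n→-2) == 1759-11-30
% 3. boxtree.survey(p→/) == []
% 4. dial.pin(d→2196-08-20) == 2196-08-20
% 5. boxtree.expunge(p→/nime/smeple) == ToolError: not found
% 6. dial.pin(d→1869-08-05) == 1869-08-05


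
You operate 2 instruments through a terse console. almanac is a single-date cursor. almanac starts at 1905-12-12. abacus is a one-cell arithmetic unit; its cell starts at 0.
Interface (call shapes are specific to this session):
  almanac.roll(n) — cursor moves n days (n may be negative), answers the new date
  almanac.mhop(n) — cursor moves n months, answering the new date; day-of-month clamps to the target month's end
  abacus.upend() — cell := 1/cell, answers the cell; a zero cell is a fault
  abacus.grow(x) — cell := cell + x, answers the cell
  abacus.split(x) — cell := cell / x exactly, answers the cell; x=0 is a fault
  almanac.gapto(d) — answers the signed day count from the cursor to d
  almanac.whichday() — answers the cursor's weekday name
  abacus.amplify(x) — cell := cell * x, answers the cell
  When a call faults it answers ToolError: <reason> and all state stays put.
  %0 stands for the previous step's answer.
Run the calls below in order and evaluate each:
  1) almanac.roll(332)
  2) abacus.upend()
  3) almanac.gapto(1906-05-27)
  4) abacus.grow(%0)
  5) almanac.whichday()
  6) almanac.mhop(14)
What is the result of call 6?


I use almanac.roll using 332, which returns 1906-11-09.
I try abacus.upend, giving ToolError: reciprocal of zero.
I use almanac.gapto using 1906-05-27: -166.
I try abacus.grow using %0, → -166.
Now I run almanac.whichday: Friday.
Then almanac.mhop using 14: 1908-01-09.

Answer: 1908-01-09


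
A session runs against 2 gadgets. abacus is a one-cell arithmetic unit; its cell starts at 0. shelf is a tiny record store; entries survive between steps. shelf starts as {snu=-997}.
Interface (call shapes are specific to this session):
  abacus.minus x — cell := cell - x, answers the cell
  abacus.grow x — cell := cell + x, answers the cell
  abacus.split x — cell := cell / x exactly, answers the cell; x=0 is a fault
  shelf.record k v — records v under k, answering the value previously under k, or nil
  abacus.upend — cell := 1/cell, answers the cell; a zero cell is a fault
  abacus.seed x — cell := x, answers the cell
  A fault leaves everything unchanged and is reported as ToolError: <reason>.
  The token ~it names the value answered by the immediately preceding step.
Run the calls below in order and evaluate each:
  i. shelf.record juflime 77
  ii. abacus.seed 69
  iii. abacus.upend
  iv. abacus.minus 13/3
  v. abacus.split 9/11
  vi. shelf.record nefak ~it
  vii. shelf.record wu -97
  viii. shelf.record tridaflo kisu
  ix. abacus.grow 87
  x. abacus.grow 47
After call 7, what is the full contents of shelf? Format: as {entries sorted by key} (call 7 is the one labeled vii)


$ shelf.record k=juflime v=77
:: nil
$ abacus.seed x=69
:: 69
$ abacus.upend
:: 1/69
$ abacus.minus x=13/3
:: -298/69
$ abacus.split x=9/11
:: -3278/621
$ shelf.record k=nefak v=~it
:: nil
$ shelf.record k=wu v=-97
:: nil
$ shelf.record k=tridaflo v=kisu
:: nil
$ abacus.grow x=87
:: 50749/621
$ abacus.grow x=47
:: 79936/621

Answer: {juflime=77, nefak=-3278/621, snu=-997, wu=-97}


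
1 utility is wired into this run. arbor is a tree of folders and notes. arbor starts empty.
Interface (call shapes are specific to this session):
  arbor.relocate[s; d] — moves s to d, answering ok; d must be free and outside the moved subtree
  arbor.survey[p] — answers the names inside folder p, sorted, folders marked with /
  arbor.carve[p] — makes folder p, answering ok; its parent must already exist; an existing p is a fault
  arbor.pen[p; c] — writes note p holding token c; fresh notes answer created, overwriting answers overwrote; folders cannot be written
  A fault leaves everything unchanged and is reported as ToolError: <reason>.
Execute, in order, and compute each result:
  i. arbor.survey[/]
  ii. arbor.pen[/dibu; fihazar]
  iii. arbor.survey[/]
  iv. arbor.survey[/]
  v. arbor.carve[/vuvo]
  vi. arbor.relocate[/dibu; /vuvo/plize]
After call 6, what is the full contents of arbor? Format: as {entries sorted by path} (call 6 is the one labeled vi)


Answer: {vuvo/, vuvo/plize=fihazar}

Derivation:
·→ survey(/)
·← []
·→ pen(/dibu, fihazar)
·← created
·→ survey(/)
·← [dibu]
·→ survey(/)
·← [dibu]
·→ carve(/vuvo)
·← ok
·→ relocate(/dibu, /vuvo/plize)
·← ok


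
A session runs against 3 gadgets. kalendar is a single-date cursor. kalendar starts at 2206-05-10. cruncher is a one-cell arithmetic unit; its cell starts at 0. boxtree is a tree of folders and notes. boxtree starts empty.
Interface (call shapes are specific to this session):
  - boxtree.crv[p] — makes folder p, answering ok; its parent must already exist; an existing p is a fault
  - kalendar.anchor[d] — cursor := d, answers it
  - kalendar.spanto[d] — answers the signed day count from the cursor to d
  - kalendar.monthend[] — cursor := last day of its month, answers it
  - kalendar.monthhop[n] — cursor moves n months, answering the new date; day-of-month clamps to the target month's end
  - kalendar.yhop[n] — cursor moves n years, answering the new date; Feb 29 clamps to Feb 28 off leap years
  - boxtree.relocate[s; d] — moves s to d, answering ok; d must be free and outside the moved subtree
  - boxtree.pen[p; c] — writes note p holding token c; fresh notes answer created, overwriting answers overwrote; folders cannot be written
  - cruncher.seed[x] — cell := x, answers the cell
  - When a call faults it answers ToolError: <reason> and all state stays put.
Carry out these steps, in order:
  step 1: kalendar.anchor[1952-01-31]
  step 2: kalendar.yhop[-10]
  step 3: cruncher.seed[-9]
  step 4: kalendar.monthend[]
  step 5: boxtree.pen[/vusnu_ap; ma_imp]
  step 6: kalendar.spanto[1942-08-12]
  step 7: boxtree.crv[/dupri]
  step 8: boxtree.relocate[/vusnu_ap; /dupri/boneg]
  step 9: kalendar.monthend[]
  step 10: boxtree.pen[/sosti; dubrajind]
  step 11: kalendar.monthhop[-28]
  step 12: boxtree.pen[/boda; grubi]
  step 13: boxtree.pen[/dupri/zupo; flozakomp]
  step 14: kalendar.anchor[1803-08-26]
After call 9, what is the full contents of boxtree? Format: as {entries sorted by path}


Answer: {dupri/, dupri/boneg=ma_imp}

Derivation:
Invoking anchor with d='1952-01-31': 1952-01-31.
I call yhop with n='-10', and get 1942-01-31.
Next I call seed with x='-9', yielding -9.
I run monthend(): 1942-01-31.
Then pen with p='/vusnu_ap', c='ma_imp', which returns created.
Then spanto with d='1942-08-12', yielding 193.
Now I run crv with p='/dupri', — result: ok.
Now I run relocate with s='/vusnu_ap', d='/dupri/boneg', — result: ok.
Next I call monthend(), giving 1942-01-31.
I invoke pen with p='/sosti', c='dubrajind', and observe created.
I run monthhop with n='-28', and observe 1939-09-30.
Next I call pen with p='/boda', c='grubi', — result: created.
I invoke pen with p='/dupri/zupo', c='flozakomp', giving created.
Calling anchor with d='1803-08-26', and observe 1803-08-26.


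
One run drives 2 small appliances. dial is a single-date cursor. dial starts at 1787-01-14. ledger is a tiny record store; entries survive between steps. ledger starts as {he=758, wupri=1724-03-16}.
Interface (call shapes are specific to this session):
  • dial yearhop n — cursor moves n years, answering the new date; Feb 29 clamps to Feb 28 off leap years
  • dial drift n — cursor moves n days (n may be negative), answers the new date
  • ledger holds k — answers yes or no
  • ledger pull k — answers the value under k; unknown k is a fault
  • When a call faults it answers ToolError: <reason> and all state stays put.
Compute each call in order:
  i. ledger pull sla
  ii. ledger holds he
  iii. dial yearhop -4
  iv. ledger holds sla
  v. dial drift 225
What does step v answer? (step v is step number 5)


I try ledger pull with k='sla', yielding ToolError: no such key sla.
Next I call ledger holds with k='he', giving yes.
Next I call dial yearhop with n='-4', and get 1783-01-14.
I use ledger holds with k='sla', yielding no.
Invoking dial drift with n='225', → 1783-08-27.

Answer: 1783-08-27


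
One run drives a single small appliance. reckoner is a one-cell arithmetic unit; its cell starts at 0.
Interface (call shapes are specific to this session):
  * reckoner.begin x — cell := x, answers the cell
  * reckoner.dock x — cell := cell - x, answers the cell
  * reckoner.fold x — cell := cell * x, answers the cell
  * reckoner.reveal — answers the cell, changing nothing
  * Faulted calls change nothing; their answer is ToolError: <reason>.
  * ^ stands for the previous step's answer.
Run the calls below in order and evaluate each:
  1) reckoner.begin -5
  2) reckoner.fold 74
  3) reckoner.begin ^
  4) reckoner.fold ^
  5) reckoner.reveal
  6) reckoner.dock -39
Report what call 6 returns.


Act: begin[x='-5']
Obs: -5
Act: fold[x='74']
Obs: -370
Act: begin[x='^']
Obs: -370
Act: fold[x='^']
Obs: 136900
Act: reveal[]
Obs: 136900
Act: dock[x='-39']
Obs: 136939

Answer: 136939


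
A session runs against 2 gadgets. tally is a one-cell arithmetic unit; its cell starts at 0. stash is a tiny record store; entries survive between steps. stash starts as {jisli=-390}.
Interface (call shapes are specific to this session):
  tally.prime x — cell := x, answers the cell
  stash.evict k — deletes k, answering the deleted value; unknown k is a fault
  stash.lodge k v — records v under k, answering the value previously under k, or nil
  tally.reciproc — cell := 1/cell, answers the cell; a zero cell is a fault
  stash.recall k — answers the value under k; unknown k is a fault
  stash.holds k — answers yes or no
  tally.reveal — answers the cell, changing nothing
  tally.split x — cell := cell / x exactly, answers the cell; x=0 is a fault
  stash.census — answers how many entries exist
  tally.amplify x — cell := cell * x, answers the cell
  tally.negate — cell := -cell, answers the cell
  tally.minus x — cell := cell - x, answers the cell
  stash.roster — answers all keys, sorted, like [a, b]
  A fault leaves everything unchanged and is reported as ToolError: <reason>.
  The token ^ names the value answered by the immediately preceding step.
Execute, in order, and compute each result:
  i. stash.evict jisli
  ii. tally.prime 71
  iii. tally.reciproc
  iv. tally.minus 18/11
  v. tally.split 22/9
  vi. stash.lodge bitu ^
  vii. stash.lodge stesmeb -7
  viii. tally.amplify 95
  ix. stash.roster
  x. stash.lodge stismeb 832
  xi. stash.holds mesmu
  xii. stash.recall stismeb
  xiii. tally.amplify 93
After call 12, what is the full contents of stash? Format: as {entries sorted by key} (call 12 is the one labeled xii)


Answer: {bitu=-11403/17182, stesmeb=-7, stismeb=832}

Derivation:
Now I run stash.evict using jisli, and see -390.
I use tally.prime using 71, yielding 71.
Invoking tally.reciproc(): 1/71.
I run tally.minus using 18/11, yielding -1267/781.
Then tally.split using 22/9, which returns -11403/17182.
I run stash.lodge using bitu, ^, and get nil.
I run stash.lodge using stesmeb, -7, → nil.
I invoke tally.amplify using 95: -1083285/17182.
I call stash.roster(), and get [bitu, stesmeb].
I use stash.lodge using stismeb, 832, and see nil.
Calling stash.holds using mesmu, which returns no.
Calling stash.recall using stismeb: 832.
Now I run tally.amplify using 93: -100745505/17182.


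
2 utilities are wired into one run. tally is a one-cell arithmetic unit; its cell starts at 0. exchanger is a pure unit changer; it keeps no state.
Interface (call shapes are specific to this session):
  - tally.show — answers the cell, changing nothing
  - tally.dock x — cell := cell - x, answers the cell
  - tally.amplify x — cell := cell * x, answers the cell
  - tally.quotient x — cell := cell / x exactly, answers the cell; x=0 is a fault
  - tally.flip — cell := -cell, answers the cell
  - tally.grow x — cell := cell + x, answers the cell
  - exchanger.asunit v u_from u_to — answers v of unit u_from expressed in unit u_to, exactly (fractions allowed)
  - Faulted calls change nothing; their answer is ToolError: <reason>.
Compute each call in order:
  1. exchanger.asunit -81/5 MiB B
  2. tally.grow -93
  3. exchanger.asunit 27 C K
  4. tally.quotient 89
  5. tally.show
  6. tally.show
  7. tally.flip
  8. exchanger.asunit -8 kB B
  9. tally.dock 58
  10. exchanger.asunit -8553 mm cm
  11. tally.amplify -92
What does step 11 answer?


Answer: 466348/89

Derivation:
! 1. exchanger.asunit(-81/5, MiB, B) -> -84934656/5
! 2. tally.grow(-93) -> -93
! 3. exchanger.asunit(27, C, K) -> 6003/20
! 4. tally.quotient(89) -> -93/89
! 5. tally.show() -> -93/89
! 6. tally.show() -> -93/89
! 7. tally.flip() -> 93/89
! 8. exchanger.asunit(-8, kB, B) -> -8000
! 9. tally.dock(58) -> -5069/89
! 10. exchanger.asunit(-8553, mm, cm) -> -8553/10
! 11. tally.amplify(-92) -> 466348/89


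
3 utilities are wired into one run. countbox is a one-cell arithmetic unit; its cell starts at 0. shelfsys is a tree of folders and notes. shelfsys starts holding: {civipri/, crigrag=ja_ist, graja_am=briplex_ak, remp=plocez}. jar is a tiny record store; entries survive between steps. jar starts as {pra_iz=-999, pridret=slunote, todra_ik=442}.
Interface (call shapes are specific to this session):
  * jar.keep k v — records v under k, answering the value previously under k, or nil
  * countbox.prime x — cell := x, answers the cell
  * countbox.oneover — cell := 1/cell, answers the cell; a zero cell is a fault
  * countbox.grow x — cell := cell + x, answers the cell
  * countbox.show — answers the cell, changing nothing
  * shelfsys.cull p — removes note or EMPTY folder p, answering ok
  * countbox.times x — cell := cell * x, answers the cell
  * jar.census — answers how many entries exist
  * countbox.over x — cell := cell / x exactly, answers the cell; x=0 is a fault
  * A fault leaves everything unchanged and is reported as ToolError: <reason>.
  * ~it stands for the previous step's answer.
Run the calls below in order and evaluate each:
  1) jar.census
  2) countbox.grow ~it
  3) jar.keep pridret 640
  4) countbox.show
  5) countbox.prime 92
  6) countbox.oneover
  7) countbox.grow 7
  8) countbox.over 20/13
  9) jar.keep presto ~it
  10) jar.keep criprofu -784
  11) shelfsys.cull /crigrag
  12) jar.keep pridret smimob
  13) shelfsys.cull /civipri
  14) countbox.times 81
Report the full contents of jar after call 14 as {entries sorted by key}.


> jar.census
[out] 3
> countbox.grow x='~it'
[out] 3
> jar.keep k='pridret' v='640'
[out] slunote
> countbox.show
[out] 3
> countbox.prime x='92'
[out] 92
> countbox.oneover
[out] 1/92
> countbox.grow x='7'
[out] 645/92
> countbox.over x='20/13'
[out] 1677/368
> jar.keep k='presto' v='~it'
[out] nil
> jar.keep k='criprofu' v='-784'
[out] nil
> shelfsys.cull p='/crigrag'
[out] ok
> jar.keep k='pridret' v='smimob'
[out] 640
> shelfsys.cull p='/civipri'
[out] ok
> countbox.times x='81'
[out] 135837/368

Answer: {criprofu=-784, pra_iz=-999, presto=1677/368, pridret=smimob, todra_ik=442}


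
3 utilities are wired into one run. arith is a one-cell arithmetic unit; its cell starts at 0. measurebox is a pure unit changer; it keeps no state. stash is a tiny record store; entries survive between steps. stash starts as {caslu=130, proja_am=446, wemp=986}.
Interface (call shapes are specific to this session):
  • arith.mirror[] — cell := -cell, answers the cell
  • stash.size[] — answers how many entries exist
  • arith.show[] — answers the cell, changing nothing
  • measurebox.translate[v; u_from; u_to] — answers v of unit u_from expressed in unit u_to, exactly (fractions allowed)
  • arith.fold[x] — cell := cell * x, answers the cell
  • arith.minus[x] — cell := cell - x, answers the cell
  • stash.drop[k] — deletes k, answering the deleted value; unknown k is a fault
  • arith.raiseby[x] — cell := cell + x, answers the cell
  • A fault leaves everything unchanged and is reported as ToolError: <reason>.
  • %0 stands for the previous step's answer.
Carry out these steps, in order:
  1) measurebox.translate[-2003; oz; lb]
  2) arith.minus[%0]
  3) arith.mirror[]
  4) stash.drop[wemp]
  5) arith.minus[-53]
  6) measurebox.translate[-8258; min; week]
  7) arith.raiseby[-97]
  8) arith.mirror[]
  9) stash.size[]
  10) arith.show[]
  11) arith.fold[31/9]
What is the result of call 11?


Answer: 83917/144

Derivation:
Act: measurebox.translate[-2003; oz; lb]
Obs: -2003/16
Act: arith.minus[%0]
Obs: 2003/16
Act: arith.mirror[]
Obs: -2003/16
Act: stash.drop[wemp]
Obs: 986
Act: arith.minus[-53]
Obs: -1155/16
Act: measurebox.translate[-8258; min; week]
Obs: -4129/5040
Act: arith.raiseby[-97]
Obs: -2707/16
Act: arith.mirror[]
Obs: 2707/16
Act: stash.size[]
Obs: 2
Act: arith.show[]
Obs: 2707/16
Act: arith.fold[31/9]
Obs: 83917/144


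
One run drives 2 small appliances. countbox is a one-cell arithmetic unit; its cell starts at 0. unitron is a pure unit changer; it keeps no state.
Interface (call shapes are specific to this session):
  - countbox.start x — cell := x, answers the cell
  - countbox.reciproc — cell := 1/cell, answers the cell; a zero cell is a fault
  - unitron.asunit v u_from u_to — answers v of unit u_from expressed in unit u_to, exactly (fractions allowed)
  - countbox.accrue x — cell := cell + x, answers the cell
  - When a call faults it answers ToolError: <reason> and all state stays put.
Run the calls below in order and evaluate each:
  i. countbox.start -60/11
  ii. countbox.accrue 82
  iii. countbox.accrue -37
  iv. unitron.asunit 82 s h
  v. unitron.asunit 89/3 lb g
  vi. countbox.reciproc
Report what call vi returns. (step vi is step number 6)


Answer: 11/435

Derivation:
> countbox.start -60/11
= -60/11
> countbox.accrue 82
= 842/11
> countbox.accrue -37
= 435/11
> unitron.asunit 82 s h
= 41/1800
> unitron.asunit 89/3 lb g
= 4036972093/300000
> countbox.reciproc
= 11/435


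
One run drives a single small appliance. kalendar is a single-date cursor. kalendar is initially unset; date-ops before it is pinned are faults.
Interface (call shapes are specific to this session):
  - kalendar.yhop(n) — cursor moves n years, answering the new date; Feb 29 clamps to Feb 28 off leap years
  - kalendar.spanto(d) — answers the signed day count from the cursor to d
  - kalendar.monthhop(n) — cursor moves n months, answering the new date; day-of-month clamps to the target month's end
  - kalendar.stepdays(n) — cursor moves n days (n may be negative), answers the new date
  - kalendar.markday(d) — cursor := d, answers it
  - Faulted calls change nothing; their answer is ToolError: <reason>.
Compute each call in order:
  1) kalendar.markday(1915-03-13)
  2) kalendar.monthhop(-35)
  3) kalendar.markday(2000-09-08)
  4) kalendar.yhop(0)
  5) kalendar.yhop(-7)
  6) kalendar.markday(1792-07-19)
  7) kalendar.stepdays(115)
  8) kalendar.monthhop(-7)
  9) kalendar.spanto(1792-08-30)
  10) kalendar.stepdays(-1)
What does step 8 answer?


Answer: 1792-04-11

Derivation:
Now I run kalendar.markday using d='1915-03-13', which returns 1915-03-13.
I invoke kalendar.monthhop using n='-35': 1912-04-13.
Invoking kalendar.markday using d='2000-09-08', and see 2000-09-08.
Using kalendar.yhop using n='0', → 2000-09-08.
Using kalendar.yhop using n='-7', and observe 1993-09-08.
Using kalendar.markday using d='1792-07-19', giving 1792-07-19.
Then kalendar.stepdays using n='115', which returns 1792-11-11.
I invoke kalendar.monthhop using n='-7', and see 1792-04-11.
Now I run kalendar.spanto using d='1792-08-30', yielding 141.
I call kalendar.stepdays using n='-1', and observe 1792-04-10.


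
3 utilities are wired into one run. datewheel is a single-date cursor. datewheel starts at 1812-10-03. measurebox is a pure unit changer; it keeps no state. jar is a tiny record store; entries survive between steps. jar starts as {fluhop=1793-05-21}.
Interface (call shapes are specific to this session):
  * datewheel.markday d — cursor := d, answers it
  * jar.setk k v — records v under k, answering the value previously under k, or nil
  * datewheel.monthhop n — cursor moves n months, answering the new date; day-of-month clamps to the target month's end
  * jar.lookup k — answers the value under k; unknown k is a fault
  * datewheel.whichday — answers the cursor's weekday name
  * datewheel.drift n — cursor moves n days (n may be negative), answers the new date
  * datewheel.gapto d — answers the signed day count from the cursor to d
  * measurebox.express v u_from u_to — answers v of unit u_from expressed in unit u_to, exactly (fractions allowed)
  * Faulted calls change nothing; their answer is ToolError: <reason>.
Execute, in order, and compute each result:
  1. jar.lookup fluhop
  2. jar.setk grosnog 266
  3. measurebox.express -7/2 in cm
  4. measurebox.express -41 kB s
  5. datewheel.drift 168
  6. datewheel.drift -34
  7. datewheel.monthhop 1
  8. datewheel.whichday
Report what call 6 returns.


Invoking jar.lookup(k→fluhop), giving 1793-05-21.
I try jar.setk(k→grosnog, v→266), — result: nil.
Using measurebox.express(v→-7/2, u_from→in, u_to→cm), — result: -889/100.
Calling measurebox.express(v→-41, u_from→kB, u_to→s): ToolError: incompatible units.
Calling datewheel.drift(n→168), — result: 1813-03-20.
I use datewheel.drift(n→-34), and get 1813-02-14.
Using datewheel.monthhop(n→1): 1813-03-14.
Using datewheel.whichday, and observe Sunday.

Answer: 1813-02-14


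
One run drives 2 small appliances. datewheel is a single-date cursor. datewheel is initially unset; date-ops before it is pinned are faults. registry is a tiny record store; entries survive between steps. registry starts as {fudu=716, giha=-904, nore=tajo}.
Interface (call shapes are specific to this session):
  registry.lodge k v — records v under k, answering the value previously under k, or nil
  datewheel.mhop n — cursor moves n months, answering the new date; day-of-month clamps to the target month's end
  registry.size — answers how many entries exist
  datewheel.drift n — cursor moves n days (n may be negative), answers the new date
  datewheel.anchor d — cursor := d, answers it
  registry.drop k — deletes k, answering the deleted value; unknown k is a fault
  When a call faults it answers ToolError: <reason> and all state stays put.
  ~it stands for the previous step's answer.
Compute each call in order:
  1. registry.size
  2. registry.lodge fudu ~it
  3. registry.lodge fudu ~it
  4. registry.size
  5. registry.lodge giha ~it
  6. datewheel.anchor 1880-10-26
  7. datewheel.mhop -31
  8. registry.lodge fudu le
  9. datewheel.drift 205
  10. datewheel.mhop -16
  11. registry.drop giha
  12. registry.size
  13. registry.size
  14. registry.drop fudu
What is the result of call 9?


Answer: 1878-10-17

Derivation:
// 1. size() == 3
// 2. lodge(k→fudu, v→~it) == 716
// 3. lodge(k→fudu, v→~it) == 3
// 4. size() == 3
// 5. lodge(k→giha, v→~it) == -904
// 6. anchor(d→1880-10-26) == 1880-10-26
// 7. mhop(n→-31) == 1878-03-26
// 8. lodge(k→fudu, v→le) == 716
// 9. drift(n→205) == 1878-10-17
// 10. mhop(n→-16) == 1877-06-17
// 11. drop(k→giha) == 3
// 12. size() == 2
// 13. size() == 2
// 14. drop(k→fudu) == le


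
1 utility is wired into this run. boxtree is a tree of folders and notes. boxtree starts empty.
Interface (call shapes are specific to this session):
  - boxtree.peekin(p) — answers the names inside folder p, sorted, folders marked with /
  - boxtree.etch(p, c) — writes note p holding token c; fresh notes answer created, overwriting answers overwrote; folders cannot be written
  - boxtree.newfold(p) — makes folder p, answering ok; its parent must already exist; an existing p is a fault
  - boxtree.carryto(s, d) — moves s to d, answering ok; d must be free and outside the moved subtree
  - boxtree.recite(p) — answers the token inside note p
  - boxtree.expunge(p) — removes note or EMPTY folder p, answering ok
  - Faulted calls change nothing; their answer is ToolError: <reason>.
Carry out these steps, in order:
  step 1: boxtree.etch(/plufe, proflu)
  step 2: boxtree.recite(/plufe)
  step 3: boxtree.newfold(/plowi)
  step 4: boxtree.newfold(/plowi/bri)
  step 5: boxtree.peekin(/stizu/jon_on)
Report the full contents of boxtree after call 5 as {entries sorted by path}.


→ boxtree.etch(p→/plufe, c→proflu)
← created
→ boxtree.recite(p→/plufe)
← proflu
→ boxtree.newfold(p→/plowi)
← ok
→ boxtree.newfold(p→/plowi/bri)
← ok
→ boxtree.peekin(p→/stizu/jon_on)
← ToolError: not found

Answer: {plowi/, plowi/bri/, plufe=proflu}


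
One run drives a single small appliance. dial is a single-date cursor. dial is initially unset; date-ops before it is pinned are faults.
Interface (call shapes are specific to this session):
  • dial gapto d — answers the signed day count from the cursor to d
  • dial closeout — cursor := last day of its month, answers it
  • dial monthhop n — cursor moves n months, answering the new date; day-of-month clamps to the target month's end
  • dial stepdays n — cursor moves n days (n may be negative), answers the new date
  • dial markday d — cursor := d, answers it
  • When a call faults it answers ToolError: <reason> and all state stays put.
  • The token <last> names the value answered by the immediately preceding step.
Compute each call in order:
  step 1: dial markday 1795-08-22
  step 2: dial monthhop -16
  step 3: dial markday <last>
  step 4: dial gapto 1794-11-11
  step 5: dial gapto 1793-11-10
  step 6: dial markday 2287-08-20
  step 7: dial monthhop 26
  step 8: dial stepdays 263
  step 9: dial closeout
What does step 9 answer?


~$ dial markday d: 1795-08-22
:: 1795-08-22
~$ dial monthhop n: -16
:: 1794-04-22
~$ dial markday d: <last>
:: 1794-04-22
~$ dial gapto d: 1794-11-11
:: 203
~$ dial gapto d: 1793-11-10
:: -163
~$ dial markday d: 2287-08-20
:: 2287-08-20
~$ dial monthhop n: 26
:: 2289-10-20
~$ dial stepdays n: 263
:: 2290-07-10
~$ dial closeout
:: 2290-07-31

Answer: 2290-07-31
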